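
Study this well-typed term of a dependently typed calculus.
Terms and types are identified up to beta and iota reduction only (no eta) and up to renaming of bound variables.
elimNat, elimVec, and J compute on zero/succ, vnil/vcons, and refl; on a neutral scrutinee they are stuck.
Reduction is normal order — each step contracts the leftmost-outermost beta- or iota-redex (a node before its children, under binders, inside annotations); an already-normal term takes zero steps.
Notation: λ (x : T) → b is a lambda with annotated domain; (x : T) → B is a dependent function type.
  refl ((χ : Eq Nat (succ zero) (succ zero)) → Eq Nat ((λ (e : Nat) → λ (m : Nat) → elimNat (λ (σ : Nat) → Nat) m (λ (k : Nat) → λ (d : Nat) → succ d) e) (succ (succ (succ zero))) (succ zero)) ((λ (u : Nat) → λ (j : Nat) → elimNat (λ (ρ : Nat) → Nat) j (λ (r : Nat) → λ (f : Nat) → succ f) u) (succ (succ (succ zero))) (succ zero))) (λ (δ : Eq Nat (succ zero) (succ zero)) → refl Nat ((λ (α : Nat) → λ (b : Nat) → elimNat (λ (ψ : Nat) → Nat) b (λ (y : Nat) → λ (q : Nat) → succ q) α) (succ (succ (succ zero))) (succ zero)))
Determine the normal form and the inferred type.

normal form:
  refl ((χ : Eq Nat (succ zero) (succ zero)) → Eq Nat (succ (succ (succ (succ zero)))) (succ (succ (succ (succ zero))))) (λ (e : Eq Nat (succ zero) (succ zero)) → refl Nat (succ (succ (succ (succ zero)))))
the term's type:
  Eq ((χ : Eq Nat (succ zero) (succ zero)) → Eq Nat (succ (succ (succ (succ zero)))) (succ (succ (succ (succ zero))))) (λ (e : Eq Nat (succ zero) (succ zero)) → refl Nat (succ (succ (succ (succ zero))))) (λ (m : Eq Nat (succ zero) (succ zero)) → refl Nat (succ (succ (succ (succ zero)))))


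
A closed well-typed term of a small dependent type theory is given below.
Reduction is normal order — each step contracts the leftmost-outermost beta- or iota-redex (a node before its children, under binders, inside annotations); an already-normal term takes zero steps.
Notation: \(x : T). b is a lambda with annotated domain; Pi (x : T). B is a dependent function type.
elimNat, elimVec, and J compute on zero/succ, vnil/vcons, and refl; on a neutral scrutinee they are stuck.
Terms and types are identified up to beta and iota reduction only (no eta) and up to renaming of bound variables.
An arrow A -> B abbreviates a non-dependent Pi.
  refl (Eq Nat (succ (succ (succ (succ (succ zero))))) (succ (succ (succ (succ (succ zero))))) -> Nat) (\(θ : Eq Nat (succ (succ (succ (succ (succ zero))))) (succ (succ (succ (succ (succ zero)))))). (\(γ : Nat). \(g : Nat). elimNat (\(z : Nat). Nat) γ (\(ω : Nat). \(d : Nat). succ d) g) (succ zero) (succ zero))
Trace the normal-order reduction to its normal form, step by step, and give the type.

reduction (normal order):
  refl (Eq Nat (succ (succ (succ (succ (succ zero))))) (succ (succ (succ (succ (succ zero))))) -> Nat) (\(θ : Eq Nat (succ (succ (succ (succ (succ zero))))) (succ (succ (succ (succ (succ zero)))))). (\(γ : Nat). \(g : Nat). elimNat (\(z : Nat). Nat) γ (\(ω : Nat). \(d : Nat). succ d) g) (succ zero) (succ zero))
  ~> refl (Eq Nat (succ (succ (succ (succ (succ zero))))) (succ (succ (succ (succ (succ zero))))) -> Nat) (\(θ : Eq Nat (succ (succ (succ (succ (succ zero))))) (succ (succ (succ (succ (succ zero)))))). (\(γ : Nat). elimNat (\(g : Nat). Nat) (succ zero) (\(z : Nat). \(ω : Nat). succ ω) γ) (succ zero))
  ~> refl (Eq Nat (succ (succ (succ (succ (succ zero))))) (succ (succ (succ (succ (succ zero))))) -> Nat) (\(θ : Eq Nat (succ (succ (succ (succ (succ zero))))) (succ (succ (succ (succ (succ zero)))))). elimNat (\(γ : Nat). Nat) (succ zero) (\(g : Nat). \(z : Nat). succ z) (succ zero))
  ~> refl (Eq Nat (succ (succ (succ (succ (succ zero))))) (succ (succ (succ (succ (succ zero))))) -> Nat) (\(θ : Eq Nat (succ (succ (succ (succ (succ zero))))) (succ (succ (succ (succ (succ zero)))))). (\(γ : Nat). \(g : Nat). succ g) zero (elimNat (\(z : Nat). Nat) (succ zero) (\(ω : Nat). \(d : Nat). succ d) zero))
  ~> refl (Eq Nat (succ (succ (succ (succ (succ zero))))) (succ (succ (succ (succ (succ zero))))) -> Nat) (\(θ : Eq Nat (succ (succ (succ (succ (succ zero))))) (succ (succ (succ (succ (succ zero)))))). (\(γ : Nat). succ γ) (elimNat (\(g : Nat). Nat) (succ zero) (\(z : Nat). \(ω : Nat). succ ω) zero))
  ~> refl (Eq Nat (succ (succ (succ (succ (succ zero))))) (succ (succ (succ (succ (succ zero))))) -> Nat) (\(θ : Eq Nat (succ (succ (succ (succ (succ zero))))) (succ (succ (succ (succ (succ zero)))))). succ (elimNat (\(γ : Nat). Nat) (succ zero) (\(g : Nat). \(z : Nat). succ z) zero))
  ~> refl (Eq Nat (succ (succ (succ (succ (succ zero))))) (succ (succ (succ (succ (succ zero))))) -> Nat) (\(θ : Eq Nat (succ (succ (succ (succ (succ zero))))) (succ (succ (succ (succ (succ zero)))))). succ (succ zero))
inferred type:
  Eq (Eq Nat (succ (succ (succ (succ (succ zero))))) (succ (succ (succ (succ (succ zero))))) -> Nat) (\(θ : Eq Nat (succ (succ (succ (succ (succ zero))))) (succ (succ (succ (succ (succ zero)))))). succ (succ zero)) (\(γ : Eq Nat (succ (succ (succ (succ (succ zero))))) (succ (succ (succ (succ (succ zero)))))). succ (succ zero))


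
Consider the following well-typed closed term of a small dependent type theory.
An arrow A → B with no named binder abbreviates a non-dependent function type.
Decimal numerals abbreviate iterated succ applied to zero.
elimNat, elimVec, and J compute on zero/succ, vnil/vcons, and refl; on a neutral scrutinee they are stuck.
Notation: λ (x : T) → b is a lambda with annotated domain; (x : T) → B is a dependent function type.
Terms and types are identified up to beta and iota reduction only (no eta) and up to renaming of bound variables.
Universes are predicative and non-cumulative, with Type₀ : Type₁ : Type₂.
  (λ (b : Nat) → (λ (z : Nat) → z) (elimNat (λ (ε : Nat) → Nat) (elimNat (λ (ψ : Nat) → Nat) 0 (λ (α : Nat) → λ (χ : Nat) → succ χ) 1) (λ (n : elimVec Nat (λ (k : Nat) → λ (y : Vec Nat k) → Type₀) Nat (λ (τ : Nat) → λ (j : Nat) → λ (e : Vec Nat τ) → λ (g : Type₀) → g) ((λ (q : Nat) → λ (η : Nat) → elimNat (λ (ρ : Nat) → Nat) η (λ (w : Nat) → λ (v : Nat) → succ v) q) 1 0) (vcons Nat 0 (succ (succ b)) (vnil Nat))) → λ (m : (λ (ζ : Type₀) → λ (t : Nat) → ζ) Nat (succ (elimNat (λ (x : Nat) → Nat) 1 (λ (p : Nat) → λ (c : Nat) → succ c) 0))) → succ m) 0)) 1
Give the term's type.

type:
  Nat


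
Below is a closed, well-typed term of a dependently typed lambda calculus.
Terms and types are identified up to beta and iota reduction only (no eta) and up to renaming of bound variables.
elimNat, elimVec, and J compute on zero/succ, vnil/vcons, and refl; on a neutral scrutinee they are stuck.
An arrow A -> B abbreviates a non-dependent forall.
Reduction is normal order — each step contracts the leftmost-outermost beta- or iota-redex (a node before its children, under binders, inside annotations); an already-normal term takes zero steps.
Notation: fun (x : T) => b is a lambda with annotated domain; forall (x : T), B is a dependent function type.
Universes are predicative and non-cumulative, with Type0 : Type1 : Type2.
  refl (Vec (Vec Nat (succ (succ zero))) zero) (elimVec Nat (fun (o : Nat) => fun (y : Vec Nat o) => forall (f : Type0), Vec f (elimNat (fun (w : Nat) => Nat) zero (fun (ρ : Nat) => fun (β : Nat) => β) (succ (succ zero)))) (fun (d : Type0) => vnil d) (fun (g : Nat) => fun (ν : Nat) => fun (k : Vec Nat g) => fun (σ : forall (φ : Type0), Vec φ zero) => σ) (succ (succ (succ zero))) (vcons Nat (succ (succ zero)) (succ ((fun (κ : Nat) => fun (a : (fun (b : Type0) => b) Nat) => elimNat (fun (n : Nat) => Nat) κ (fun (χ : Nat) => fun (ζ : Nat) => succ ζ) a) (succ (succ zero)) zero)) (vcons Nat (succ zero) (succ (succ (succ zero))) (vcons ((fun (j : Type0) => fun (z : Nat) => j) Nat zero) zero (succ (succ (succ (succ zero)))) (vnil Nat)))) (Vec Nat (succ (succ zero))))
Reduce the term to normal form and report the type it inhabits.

reduced normal form:
  refl (Vec (Vec Nat (succ (succ zero))) zero) (vnil (Vec Nat (succ (succ zero))))
inferred type:
  Eq (Vec (Vec Nat (succ (succ zero))) zero) (vnil (Vec Nat (succ (succ zero)))) (vnil (Vec Nat (succ (succ zero))))
observation: 17 normal-order steps separate the term from its normal form.


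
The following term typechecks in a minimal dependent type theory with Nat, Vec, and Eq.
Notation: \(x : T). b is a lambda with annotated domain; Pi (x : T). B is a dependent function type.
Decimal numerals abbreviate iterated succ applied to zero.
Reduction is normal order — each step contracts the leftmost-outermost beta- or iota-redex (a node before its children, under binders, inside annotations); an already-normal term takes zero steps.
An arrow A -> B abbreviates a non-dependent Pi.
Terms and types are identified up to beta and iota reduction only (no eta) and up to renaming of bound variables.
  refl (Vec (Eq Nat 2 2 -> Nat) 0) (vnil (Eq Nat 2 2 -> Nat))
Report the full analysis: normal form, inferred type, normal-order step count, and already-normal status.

reduced normal form:
  refl (Vec (Eq Nat 2 2 -> Nat) 0) (vnil (Eq Nat 2 2 -> Nat))
the term's type:
  Eq (Vec (Eq Nat 2 2 -> Nat) 0) (vnil (Eq Nat 2 2 -> Nat)) (vnil (Eq Nat 2 2 -> Nat))
normal-order step count: 0
started in normal form: yes


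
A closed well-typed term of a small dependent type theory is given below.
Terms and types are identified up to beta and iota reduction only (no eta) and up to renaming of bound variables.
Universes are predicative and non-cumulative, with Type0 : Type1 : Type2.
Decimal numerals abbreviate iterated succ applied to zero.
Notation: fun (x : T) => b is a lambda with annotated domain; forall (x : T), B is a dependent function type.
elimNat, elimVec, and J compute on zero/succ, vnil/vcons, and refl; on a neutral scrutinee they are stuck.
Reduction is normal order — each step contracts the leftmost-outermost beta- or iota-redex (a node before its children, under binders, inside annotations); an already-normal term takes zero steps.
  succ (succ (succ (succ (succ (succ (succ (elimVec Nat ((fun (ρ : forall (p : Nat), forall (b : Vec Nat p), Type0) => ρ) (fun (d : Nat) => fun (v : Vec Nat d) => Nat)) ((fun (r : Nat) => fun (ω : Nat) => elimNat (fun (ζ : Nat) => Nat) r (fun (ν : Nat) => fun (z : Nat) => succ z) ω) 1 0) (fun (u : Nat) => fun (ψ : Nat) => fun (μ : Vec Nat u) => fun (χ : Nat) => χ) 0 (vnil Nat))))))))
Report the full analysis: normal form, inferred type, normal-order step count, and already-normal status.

resulting normal form:
  8
the term's type:
  Nat
reduction steps (normal order): 4
started in normal form: no
first contracted redex: an elimVec iota-redex


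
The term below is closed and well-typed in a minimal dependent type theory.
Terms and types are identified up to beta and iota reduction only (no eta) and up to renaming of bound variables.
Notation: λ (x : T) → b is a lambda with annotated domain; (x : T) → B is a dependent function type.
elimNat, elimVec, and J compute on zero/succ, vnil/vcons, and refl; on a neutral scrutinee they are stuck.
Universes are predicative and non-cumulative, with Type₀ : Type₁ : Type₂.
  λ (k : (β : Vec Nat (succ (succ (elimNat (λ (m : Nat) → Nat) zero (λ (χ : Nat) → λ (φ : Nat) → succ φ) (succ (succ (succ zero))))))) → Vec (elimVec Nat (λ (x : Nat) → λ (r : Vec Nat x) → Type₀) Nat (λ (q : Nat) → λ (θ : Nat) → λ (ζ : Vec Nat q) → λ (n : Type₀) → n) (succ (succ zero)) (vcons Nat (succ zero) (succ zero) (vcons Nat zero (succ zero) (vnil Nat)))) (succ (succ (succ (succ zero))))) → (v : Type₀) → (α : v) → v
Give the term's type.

the term's type:
  (k : (β : Vec Nat (succ (succ (succ (succ (succ zero)))))) → Vec Nat (succ (succ (succ (succ zero))))) → Type₁


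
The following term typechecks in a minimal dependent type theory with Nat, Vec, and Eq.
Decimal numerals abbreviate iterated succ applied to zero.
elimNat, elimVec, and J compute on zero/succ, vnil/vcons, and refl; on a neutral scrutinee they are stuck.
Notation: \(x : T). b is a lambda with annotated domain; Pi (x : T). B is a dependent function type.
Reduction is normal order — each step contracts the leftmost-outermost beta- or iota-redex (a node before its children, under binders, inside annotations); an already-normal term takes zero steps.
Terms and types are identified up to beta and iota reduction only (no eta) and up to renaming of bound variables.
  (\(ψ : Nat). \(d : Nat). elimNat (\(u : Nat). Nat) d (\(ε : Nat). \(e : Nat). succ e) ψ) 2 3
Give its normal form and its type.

resulting normal form:
  5
the term's type:
  Nat


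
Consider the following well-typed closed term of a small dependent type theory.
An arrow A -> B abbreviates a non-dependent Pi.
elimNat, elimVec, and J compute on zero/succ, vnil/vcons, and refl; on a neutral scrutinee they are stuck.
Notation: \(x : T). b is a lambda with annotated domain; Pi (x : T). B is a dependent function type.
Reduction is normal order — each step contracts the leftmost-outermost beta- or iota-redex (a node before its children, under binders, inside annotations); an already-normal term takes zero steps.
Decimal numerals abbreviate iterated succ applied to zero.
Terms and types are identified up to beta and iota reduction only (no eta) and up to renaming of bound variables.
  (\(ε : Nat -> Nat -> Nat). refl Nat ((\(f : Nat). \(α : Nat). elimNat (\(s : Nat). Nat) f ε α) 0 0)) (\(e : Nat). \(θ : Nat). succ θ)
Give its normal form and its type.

normal form:
  refl Nat 0
type:
  Eq Nat 0 0
observation: 4 normal-order steps normalize the term, beginning with a beta-redex.


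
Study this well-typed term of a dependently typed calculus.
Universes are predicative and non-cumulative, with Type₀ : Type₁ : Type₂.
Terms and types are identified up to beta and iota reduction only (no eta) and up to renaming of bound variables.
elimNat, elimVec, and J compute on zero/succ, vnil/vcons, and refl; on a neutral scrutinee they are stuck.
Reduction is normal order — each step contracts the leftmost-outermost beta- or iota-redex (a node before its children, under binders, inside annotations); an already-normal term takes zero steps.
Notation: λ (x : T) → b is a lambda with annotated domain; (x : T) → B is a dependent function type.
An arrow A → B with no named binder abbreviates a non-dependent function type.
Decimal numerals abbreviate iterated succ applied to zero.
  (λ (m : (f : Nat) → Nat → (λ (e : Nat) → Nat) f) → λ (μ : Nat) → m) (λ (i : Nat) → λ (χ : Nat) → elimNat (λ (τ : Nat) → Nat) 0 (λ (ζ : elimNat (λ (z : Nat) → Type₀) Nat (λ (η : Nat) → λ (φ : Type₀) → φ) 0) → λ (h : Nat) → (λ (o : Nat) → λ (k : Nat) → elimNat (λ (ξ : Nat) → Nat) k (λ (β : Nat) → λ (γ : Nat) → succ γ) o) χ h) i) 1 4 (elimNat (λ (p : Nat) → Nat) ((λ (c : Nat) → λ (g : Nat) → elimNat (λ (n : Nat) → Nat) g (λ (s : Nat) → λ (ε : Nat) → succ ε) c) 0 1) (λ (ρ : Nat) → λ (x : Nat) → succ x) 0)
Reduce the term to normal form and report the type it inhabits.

resulting normal form:
  4
the term's type:
  Nat
observation: contracting a beta-redex first, the term normalizes in 57 steps.


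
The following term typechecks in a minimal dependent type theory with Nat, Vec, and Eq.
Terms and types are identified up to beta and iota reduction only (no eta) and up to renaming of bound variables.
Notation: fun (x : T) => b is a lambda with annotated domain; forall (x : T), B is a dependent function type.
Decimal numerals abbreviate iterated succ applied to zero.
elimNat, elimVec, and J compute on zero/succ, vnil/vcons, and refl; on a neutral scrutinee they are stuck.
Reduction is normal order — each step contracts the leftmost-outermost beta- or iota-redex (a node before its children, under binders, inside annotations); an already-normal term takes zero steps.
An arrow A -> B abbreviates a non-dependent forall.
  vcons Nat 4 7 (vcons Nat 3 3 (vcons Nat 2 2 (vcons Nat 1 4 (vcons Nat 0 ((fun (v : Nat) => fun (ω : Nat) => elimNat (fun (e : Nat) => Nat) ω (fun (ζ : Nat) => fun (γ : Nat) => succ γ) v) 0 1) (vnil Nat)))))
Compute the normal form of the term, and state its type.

normal form:
  vcons Nat 4 7 (vcons Nat 3 3 (vcons Nat 2 2 (vcons Nat 1 4 (vcons Nat 0 1 (vnil Nat)))))
type:
  Vec Nat 5
observation: reduction starts at a beta-redex, and 3 normal-order steps reach the normal form.


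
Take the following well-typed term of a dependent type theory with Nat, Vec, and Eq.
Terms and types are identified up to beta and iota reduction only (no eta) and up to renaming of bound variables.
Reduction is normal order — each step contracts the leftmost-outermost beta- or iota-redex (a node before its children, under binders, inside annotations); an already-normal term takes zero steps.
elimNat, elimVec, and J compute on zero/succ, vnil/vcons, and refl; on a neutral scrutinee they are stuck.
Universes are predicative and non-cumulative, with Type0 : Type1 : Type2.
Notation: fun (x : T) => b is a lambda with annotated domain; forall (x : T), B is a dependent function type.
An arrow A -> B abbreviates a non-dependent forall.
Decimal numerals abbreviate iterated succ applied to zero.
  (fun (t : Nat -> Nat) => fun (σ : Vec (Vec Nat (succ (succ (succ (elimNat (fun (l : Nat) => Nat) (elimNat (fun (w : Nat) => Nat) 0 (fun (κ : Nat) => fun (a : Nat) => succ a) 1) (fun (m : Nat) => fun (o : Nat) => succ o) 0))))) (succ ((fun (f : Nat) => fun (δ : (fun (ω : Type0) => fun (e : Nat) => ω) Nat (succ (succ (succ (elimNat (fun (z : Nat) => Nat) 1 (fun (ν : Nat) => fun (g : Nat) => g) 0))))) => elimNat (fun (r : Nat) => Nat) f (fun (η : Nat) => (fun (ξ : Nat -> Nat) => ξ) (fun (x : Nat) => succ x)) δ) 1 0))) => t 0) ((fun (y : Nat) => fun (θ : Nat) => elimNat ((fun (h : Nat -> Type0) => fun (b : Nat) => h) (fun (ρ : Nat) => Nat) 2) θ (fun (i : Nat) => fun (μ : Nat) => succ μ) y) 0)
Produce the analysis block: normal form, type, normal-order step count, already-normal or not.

resulting normal form:
  fun (t : Vec (Vec Nat 4) 2) => 0
inferred type:
  Vec (Vec Nat 4) 2 -> Nat
normal-order step count: 12
started in normal form: no
first contracted redex: a beta-redex


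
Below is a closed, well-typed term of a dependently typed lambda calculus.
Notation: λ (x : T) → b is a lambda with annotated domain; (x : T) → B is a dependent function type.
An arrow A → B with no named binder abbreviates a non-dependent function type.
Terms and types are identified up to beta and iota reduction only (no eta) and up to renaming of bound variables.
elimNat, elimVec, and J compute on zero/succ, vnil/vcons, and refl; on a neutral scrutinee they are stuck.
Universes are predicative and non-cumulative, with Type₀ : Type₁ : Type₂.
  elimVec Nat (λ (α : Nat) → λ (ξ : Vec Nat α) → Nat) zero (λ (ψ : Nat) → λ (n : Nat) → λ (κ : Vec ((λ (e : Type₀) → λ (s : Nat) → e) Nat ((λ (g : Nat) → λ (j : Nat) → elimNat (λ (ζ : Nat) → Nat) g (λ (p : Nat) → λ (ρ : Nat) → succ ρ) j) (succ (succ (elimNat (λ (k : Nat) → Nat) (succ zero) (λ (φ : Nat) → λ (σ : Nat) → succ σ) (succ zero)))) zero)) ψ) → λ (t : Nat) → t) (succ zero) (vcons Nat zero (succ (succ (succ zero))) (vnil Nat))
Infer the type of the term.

type:
  Nat


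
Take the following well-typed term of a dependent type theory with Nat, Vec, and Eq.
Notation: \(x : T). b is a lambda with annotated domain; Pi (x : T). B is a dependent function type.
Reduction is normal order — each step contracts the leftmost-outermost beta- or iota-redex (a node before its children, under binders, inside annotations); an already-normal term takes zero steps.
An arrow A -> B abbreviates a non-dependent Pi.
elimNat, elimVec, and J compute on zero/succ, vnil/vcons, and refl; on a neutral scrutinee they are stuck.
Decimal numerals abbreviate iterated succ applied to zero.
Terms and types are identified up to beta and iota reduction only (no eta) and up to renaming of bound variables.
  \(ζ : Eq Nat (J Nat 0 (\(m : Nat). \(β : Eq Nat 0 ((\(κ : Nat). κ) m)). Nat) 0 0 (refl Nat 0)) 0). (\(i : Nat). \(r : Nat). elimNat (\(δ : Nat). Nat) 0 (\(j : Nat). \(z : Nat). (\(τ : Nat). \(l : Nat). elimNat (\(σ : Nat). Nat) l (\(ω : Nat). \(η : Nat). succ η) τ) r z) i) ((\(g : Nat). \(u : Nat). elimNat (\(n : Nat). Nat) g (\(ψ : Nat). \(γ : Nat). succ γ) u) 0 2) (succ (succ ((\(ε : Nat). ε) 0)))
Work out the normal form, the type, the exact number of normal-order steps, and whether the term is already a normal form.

reduced normal form:
  \(ζ : Eq Nat 0 0). 4
type:
  Eq Nat 0 0 -> Nat
reduction steps (normal order): 29
already normal: no
first redex: a J iota-redex


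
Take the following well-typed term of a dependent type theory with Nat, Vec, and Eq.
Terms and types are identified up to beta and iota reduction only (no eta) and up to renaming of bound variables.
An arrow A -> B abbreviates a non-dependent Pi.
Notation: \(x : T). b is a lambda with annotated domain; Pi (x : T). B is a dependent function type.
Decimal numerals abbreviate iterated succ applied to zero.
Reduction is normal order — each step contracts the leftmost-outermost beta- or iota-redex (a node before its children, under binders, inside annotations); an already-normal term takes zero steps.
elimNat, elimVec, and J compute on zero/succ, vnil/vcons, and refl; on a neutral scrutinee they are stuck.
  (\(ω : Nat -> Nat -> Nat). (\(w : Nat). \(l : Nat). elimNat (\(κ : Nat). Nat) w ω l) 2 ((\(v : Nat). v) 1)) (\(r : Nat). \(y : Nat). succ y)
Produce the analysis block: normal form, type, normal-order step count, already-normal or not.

resulting normal form:
  3
inferred type:
  Nat
reduction steps (normal order): 8
already normal: no
first redex: a beta-redex


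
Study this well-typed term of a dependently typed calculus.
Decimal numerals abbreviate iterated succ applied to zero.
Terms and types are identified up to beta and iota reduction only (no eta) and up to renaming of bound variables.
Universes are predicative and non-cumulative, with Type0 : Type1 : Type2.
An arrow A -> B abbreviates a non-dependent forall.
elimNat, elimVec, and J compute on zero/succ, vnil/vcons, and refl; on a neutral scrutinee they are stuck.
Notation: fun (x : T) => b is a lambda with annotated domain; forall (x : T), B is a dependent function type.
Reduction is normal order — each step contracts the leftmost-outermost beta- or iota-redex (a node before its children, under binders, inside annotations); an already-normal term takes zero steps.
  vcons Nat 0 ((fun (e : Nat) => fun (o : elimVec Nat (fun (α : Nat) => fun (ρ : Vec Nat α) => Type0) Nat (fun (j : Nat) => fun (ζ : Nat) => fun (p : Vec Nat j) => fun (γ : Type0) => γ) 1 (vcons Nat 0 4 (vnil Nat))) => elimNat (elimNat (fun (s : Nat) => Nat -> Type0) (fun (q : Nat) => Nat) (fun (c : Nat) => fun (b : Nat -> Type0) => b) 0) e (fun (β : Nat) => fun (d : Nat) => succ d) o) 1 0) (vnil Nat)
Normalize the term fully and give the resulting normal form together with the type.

resulting normal form:
  vcons Nat 0 1 (vnil Nat)
inferred type:
  Vec Nat 1


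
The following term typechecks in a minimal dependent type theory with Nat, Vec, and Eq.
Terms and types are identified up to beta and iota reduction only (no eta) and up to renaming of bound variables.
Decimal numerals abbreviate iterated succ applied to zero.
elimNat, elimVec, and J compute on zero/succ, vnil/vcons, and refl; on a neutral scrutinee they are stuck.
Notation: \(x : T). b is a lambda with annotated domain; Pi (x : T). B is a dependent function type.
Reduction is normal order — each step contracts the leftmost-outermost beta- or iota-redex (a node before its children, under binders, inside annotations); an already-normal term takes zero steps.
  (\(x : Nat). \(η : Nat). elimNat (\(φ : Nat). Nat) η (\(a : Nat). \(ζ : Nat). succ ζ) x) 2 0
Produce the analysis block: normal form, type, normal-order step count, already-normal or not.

reduced normal form:
  2
inferred type:
  Nat
reduction steps (normal order): 9
already normal: no
first redex: a beta-redex


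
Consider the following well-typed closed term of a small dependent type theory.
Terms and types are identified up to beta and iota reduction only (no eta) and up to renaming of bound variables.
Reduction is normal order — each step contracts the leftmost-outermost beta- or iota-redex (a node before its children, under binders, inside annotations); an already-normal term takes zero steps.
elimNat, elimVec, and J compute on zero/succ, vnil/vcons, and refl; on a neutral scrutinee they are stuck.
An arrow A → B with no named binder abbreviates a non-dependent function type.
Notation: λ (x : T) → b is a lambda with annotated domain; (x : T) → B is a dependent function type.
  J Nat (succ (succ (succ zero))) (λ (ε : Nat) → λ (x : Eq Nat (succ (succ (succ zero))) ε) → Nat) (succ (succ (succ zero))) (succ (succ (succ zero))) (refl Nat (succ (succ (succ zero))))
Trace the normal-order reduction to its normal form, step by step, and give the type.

normal-order reduction:
  J Nat (succ (succ (succ zero))) (λ (ε : Nat) → λ (x : Eq Nat (succ (succ (succ zero))) ε) → Nat) (succ (succ (succ zero))) (succ (succ (succ zero))) (refl Nat (succ (succ (succ zero))))
  ~> succ (succ (succ zero))
type:
  Nat


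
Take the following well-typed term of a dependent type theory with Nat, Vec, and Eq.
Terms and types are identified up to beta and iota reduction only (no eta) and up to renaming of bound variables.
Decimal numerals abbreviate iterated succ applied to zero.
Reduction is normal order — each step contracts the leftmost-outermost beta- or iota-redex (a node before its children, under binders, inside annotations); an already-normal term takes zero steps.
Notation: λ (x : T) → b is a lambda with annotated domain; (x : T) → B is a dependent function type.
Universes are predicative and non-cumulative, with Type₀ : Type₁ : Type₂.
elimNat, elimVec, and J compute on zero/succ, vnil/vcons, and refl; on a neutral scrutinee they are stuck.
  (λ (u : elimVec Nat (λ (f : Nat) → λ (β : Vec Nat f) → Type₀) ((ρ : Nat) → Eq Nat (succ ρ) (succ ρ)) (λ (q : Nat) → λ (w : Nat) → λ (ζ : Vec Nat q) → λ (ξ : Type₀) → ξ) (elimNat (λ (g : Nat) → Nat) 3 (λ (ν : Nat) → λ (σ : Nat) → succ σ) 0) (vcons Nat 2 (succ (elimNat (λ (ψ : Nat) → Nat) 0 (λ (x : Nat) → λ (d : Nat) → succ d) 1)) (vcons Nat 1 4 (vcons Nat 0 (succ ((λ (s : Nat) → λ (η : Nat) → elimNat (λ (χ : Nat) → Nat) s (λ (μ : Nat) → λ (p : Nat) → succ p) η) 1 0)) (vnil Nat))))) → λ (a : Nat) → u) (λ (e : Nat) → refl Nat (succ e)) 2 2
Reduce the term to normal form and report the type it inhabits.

normal form:
  refl Nat 3
type:
  Eq Nat 3 3


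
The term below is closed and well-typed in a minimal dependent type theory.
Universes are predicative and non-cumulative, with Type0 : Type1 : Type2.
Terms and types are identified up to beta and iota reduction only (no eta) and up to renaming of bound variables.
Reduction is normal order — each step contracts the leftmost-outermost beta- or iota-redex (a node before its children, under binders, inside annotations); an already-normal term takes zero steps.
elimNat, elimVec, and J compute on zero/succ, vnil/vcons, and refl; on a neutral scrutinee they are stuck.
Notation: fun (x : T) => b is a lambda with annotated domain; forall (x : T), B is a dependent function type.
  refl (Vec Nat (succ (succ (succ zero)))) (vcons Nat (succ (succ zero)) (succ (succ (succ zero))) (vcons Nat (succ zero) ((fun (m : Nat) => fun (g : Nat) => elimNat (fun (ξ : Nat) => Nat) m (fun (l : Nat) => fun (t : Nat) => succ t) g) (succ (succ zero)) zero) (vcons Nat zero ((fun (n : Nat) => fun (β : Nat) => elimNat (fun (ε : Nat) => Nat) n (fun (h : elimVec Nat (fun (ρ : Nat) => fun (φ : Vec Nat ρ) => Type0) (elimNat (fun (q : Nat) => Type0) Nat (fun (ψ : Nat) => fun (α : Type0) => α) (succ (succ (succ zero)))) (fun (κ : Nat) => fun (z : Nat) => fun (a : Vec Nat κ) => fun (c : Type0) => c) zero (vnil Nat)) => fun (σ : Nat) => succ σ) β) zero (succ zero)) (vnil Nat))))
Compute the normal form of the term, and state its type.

normal form:
  refl (Vec Nat (succ (succ (succ zero)))) (vcons Nat (succ (succ zero)) (succ (succ (succ zero))) (vcons Nat (succ zero) (succ (succ zero)) (vcons Nat zero (succ zero) (vnil Nat))))
inferred type:
  Eq (Vec Nat (succ (succ (succ zero)))) (vcons Nat (succ (succ zero)) (succ (succ (succ zero))) (vcons Nat (succ zero) (succ (succ zero)) (vcons Nat zero (succ zero) (vnil Nat)))) (vcons Nat (succ (succ zero)) (succ (succ (succ zero))) (vcons Nat (succ zero) (succ (succ zero)) (vcons Nat zero (succ zero) (vnil Nat))))


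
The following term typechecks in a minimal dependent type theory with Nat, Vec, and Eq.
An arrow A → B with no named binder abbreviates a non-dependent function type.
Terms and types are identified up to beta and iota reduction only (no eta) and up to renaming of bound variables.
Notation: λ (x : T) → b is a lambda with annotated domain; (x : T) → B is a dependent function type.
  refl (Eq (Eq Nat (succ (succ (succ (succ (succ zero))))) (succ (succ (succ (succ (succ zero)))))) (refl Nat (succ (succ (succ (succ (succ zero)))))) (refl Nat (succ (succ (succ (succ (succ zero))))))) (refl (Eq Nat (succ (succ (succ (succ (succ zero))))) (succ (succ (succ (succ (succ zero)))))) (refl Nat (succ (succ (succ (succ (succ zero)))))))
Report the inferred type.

the term's type:
  Eq (Eq (Eq Nat (succ (succ (succ (succ (succ zero))))) (succ (succ (succ (succ (succ zero)))))) (refl Nat (succ (succ (succ (succ (succ zero)))))) (refl Nat (succ (succ (succ (succ (succ zero))))))) (refl (Eq Nat (succ (succ (succ (succ (succ zero))))) (succ (succ (succ (succ (succ zero)))))) (refl Nat (succ (succ (succ (succ (succ zero))))))) (refl (Eq Nat (succ (succ (succ (succ (succ zero))))) (succ (succ (succ (succ (succ zero)))))) (refl Nat (succ (succ (succ (succ (succ zero)))))))


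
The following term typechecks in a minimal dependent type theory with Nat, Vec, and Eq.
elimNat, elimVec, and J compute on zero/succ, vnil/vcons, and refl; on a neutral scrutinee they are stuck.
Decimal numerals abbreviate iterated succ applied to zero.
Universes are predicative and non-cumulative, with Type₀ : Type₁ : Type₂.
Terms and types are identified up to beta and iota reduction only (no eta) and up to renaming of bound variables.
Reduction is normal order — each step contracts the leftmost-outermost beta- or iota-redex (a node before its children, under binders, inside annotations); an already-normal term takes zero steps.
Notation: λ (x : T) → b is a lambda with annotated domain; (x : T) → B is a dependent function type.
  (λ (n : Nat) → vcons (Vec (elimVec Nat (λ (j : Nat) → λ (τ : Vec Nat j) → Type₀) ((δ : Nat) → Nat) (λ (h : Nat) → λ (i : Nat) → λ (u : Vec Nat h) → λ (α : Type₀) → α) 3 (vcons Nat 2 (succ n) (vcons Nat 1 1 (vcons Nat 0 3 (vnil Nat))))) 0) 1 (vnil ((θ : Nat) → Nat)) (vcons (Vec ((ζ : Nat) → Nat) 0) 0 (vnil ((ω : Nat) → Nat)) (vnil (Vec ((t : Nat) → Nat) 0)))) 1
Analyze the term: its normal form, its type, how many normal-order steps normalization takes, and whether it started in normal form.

reduced normal form:
  vcons (Vec ((n : Nat) → Nat) 0) 1 (vnil ((j : Nat) → Nat)) (vcons (Vec ((τ : Nat) → Nat) 0) 0 (vnil ((δ : Nat) → Nat)) (vnil (Vec ((h : Nat) → Nat) 0)))
type:
  Vec (Vec ((n : Nat) → Nat) 0) 2
reduction steps (normal order): 17
already normal: no
first contracted redex: a beta-redex


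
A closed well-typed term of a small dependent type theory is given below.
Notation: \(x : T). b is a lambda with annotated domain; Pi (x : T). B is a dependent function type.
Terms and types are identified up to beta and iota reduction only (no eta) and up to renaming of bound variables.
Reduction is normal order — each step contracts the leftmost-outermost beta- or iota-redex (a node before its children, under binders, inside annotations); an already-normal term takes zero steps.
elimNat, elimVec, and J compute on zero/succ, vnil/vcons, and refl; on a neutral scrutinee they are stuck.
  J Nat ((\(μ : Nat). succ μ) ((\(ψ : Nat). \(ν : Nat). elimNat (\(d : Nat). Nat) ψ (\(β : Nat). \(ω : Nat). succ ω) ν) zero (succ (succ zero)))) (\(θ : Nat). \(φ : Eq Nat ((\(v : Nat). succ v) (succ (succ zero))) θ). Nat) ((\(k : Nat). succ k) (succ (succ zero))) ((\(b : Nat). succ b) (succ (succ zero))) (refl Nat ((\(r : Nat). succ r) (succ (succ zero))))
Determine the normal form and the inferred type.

resulting normal form:
  succ (succ (succ zero))
type:
  Nat


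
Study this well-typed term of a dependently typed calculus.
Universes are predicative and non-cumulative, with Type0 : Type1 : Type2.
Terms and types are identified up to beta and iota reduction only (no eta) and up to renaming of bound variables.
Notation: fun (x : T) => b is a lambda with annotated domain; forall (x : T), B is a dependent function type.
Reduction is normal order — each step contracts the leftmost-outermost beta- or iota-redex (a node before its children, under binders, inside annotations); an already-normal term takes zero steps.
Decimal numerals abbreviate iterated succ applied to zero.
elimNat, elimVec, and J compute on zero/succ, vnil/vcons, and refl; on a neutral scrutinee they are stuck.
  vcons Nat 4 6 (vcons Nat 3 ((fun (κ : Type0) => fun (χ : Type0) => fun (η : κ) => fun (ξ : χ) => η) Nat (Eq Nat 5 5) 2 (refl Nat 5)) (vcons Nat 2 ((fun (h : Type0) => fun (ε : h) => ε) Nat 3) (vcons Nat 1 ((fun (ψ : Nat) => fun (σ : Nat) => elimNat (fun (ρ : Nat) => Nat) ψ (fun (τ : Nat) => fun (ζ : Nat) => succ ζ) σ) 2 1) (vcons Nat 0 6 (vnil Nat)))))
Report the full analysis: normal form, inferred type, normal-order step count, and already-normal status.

reduced normal form:
  vcons Nat 4 6 (vcons Nat 3 2 (vcons Nat 2 3 (vcons Nat 1 3 (vcons Nat 0 6 (vnil Nat)))))
inferred type:
  Vec Nat 5
normal-order step count: 12
term was already normal: no
first redex: a beta-redex


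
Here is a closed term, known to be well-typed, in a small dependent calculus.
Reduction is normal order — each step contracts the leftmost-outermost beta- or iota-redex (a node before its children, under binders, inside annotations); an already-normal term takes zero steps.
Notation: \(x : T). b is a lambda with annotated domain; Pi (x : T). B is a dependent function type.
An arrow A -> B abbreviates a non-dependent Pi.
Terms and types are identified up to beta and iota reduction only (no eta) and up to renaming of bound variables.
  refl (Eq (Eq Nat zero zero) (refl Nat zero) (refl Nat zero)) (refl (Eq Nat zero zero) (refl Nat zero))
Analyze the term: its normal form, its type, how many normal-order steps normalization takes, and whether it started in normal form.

resulting normal form:
  refl (Eq (Eq Nat zero zero) (refl Nat zero) (refl Nat zero)) (refl (Eq Nat zero zero) (refl Nat zero))
type:
  Eq (Eq (Eq Nat zero zero) (refl Nat zero) (refl Nat zero)) (refl (Eq Nat zero zero) (refl Nat zero)) (refl (Eq Nat zero zero) (refl Nat zero))
normal-order step count: 0
already normal: yes


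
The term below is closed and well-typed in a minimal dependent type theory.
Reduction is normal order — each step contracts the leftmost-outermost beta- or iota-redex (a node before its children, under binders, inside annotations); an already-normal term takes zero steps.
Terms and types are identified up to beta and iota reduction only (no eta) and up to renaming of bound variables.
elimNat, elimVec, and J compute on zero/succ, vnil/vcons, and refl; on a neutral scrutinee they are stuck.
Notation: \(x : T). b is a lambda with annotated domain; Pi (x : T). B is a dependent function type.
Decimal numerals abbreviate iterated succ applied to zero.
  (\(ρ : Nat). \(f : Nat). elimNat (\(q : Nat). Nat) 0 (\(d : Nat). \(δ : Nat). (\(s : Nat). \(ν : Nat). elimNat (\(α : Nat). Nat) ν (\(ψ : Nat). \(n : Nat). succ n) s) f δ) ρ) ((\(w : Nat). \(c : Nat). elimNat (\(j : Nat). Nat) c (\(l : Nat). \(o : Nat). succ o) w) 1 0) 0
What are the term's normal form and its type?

reduced normal form:
  0
inferred type:
  Nat


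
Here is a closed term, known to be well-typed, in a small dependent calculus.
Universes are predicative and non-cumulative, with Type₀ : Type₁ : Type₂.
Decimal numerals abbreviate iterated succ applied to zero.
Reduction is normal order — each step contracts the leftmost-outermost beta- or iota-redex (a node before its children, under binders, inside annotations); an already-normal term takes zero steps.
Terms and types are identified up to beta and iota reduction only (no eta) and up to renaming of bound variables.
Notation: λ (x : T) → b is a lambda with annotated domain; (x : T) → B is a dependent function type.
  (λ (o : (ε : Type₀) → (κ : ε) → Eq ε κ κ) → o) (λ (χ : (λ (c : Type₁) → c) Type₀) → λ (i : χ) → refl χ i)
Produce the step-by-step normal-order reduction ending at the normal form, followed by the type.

reduction (normal order):
  (λ (o : (ε : Type₀) → (κ : ε) → Eq ε κ κ) → o) (λ (χ : (λ (c : Type₁) → c) Type₀) → λ (i : χ) → refl χ i)
  ~> λ (o : (λ (ε : Type₁) → ε) Type₀) → λ (κ : o) → refl o κ
  ~> λ (o : Type₀) → λ (ε : o) → refl o ε
type:
  (o : Type₀) → (ε : o) → Eq o ε ε


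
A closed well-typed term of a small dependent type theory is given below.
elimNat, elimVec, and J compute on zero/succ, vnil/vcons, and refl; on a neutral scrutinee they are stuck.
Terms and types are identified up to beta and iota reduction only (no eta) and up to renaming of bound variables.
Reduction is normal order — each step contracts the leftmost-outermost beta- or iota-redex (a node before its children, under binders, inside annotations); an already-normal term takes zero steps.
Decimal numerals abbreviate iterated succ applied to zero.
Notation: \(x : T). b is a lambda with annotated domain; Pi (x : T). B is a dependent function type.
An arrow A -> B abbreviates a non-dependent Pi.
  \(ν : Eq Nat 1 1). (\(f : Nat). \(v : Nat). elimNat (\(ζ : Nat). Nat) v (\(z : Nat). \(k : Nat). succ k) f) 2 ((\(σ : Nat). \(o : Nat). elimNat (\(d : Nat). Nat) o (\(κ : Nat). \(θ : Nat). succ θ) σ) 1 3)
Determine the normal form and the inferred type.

reduced normal form:
  \(ν : Eq Nat 1 1). 6
the term's type:
  Eq Nat 1 1 -> Nat
observation: 15 normal-order steps normalize the term, beginning with a beta-redex.


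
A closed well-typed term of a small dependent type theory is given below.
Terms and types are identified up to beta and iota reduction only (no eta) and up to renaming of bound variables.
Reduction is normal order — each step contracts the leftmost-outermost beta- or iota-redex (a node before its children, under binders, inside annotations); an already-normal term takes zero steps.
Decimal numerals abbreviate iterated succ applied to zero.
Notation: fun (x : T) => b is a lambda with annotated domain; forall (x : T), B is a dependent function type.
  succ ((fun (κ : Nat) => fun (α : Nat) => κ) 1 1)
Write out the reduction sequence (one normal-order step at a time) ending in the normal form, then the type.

normal-order reduction:
  succ ((fun (κ : Nat) => fun (α : Nat) => κ) 1 1)
  ~> succ ((fun (κ : Nat) => 1) 1)
  ~> 2
inferred type:
  Nat


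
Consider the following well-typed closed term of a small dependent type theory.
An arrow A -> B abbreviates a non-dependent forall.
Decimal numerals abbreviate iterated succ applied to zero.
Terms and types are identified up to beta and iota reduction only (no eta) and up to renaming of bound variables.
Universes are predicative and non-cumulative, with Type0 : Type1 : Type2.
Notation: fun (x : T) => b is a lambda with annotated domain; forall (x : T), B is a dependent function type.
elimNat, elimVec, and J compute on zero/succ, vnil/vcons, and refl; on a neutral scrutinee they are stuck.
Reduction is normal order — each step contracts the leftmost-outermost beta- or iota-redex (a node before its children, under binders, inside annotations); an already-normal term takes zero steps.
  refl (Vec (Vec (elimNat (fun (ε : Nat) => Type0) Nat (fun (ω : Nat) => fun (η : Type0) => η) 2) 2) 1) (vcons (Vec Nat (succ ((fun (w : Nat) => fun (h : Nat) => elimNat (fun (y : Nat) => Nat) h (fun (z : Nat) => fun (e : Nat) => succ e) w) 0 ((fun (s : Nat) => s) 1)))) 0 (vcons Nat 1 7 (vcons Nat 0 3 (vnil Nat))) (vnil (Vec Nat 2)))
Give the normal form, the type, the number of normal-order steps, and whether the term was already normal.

resulting normal form:
  refl (Vec (Vec Nat 2) 1) (vcons (Vec Nat 2) 0 (vcons Nat 1 7 (vcons Nat 0 3 (vnil Nat))) (vnil (Vec Nat 2)))
the term's type:
  Eq (Vec (Vec Nat 2) 1) (vcons (Vec Nat 2) 0 (vcons Nat 1 7 (vcons Nat 0 3 (vnil Nat))) (vnil (Vec Nat 2))) (vcons (Vec Nat 2) 0 (vcons Nat 1 7 (vcons Nat 0 3 (vnil Nat))) (vnil (Vec Nat 2)))
reduction steps (normal order): 11
started in normal form: no
first redex: an elimNat iota-redex
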